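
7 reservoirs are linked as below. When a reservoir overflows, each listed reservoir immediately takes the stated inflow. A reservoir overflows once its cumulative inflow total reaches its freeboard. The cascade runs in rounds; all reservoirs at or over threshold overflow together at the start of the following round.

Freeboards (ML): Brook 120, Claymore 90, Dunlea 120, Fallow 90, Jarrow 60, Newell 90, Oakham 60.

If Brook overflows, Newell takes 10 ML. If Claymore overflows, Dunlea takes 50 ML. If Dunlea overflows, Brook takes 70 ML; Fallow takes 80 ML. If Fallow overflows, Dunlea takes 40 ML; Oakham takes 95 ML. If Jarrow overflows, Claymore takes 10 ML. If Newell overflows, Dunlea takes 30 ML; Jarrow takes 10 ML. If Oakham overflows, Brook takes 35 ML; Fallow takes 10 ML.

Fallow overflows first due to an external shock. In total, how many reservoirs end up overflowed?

Round 1 — Fallow overflows (initial).
  Dunlea: +40 → 40 < 120
  Oakham: +95 → 95 ≥ 60
Round 2 — Oakham overflows.
  Brook: +35 → 35 < 120
No further overflows.

2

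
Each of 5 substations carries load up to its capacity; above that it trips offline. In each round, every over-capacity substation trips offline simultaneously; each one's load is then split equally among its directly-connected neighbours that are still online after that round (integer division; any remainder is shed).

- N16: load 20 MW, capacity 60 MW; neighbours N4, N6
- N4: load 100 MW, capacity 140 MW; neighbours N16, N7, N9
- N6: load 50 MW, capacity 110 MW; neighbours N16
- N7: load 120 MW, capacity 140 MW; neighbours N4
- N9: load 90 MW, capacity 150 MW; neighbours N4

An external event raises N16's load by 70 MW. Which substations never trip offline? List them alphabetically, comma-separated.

Round 1 — N16 at 90 > 60. N16 trips offline.
  N16 sheds 90 MW to N4, N6: 45 each.
    N4: 100+45 = 145 > 140
    N6: 50+45 = 95 ≤ 110
Round 2 — N4 trips offline.
  N4 sheds 145 MW to N7, N9: 72 each (1 lost).
    N7: 120+72 = 192 > 140
    N9: 90+72 = 162 > 150
Round 3 — N7, N9 trip offline.
  N7 sheds 192 MW: no online neighbours, lost.
  N9 sheds 162 MW: no online neighbours, lost.
No further trips.

N6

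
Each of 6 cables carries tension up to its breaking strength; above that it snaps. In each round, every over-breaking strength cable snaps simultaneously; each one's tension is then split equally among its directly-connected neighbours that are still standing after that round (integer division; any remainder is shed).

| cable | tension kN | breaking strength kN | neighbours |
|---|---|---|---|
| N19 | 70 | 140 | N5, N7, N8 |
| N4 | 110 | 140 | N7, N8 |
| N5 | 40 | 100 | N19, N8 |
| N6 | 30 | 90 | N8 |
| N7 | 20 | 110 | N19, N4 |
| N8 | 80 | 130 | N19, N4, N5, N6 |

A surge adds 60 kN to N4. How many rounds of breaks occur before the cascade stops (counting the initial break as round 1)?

2

Round 1 — N4 at 170 > 140. N4 snaps.
  N4 sheds 170 kN to N7, N8: 85 each.
    N7: 20+85 = 105 ≤ 110
    N8: 80+85 = 165 > 130
Round 2 — N8 snaps.
  N8 sheds 165 kN to N19, N5, N6: 55 each.
    N19: 70+55 = 125 ≤ 140
    N5: 40+55 = 95 ≤ 100
    N6: 30+55 = 85 ≤ 90
No further breaks.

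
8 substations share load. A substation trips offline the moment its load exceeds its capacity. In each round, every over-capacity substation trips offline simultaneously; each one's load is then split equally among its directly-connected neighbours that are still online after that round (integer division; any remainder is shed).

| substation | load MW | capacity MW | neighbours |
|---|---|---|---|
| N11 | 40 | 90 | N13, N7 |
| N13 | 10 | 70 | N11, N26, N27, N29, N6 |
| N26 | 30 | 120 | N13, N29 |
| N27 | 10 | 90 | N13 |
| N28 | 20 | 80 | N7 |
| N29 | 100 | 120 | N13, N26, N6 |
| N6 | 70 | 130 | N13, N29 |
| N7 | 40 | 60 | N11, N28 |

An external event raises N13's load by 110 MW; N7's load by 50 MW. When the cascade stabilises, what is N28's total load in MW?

Round 1 — N13 at 120 > 70; N7 at 90 > 60. N13, N7 trip offline.
  N13 sheds 120 MW to N11, N26, N27, N29, N6: 24 each.
    N11: 40+24 = 64 ≤ 90
    N26: 30+24 = 54 ≤ 120
    N27: 10+24 = 34 ≤ 90
    N29: 100+24 = 124 > 120
    N6: 70+24 = 94 ≤ 130
  N7 sheds 90 MW to N11, N28: 45 each.
    N11: 64+45 = 109 > 90
    N28: 20+45 = 65 ≤ 80
Round 2 — N11, N29 trip offline.
  N11 sheds 109 MW: no online neighbours, lost.
  N29 sheds 124 MW to N26, N6: 62 each.
    N26: 54+62 = 116 ≤ 120
    N6: 94+62 = 156 > 130
Round 3 — N6 trips offline.
  N6 sheds 156 MW: no online neighbours, lost.
No further trips.

65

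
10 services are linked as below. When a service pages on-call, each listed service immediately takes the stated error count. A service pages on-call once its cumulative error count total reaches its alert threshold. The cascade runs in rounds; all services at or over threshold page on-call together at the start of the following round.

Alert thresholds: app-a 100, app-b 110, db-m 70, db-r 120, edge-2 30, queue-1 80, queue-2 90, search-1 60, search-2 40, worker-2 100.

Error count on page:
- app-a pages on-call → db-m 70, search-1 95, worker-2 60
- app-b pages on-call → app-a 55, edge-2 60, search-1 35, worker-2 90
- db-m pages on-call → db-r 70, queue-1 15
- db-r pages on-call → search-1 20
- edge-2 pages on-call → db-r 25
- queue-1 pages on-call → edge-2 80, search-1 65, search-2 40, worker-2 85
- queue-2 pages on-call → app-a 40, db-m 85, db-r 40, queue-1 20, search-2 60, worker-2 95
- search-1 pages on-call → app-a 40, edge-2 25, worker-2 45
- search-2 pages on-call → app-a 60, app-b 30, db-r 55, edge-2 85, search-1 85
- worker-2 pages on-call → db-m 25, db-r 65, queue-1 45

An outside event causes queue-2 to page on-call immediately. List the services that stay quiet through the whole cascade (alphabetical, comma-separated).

Round 1 — queue-2 pages on-call (initial).
  app-a: +40 → 40 < 100
  db-m: +85 → 85 ≥ 70
  db-r: +40 → 40 < 120
  queue-1: +20 → 20 < 80
  search-2: +60 → 60 ≥ 40
  worker-2: +95 → 95 < 100
Round 2 — db-m, search-2 page on-call.
  app-a: +60 → 100 ≥ 100
  app-b: +30 → 30 < 110
  db-r: +70+55 → 165 ≥ 120
  edge-2: +85 → 85 ≥ 30
  queue-1: +15 → 35 < 80
  search-1: +85 → 85 ≥ 60
Round 3 — app-a, db-r, edge-2, search-1 page on-call.
  worker-2: +60+45 → 200 ≥ 100
Round 4 — worker-2 pages on-call.
  queue-1: +45 → 80 ≥ 80
Round 5 — queue-1 pages on-call.
No further pages.

app-b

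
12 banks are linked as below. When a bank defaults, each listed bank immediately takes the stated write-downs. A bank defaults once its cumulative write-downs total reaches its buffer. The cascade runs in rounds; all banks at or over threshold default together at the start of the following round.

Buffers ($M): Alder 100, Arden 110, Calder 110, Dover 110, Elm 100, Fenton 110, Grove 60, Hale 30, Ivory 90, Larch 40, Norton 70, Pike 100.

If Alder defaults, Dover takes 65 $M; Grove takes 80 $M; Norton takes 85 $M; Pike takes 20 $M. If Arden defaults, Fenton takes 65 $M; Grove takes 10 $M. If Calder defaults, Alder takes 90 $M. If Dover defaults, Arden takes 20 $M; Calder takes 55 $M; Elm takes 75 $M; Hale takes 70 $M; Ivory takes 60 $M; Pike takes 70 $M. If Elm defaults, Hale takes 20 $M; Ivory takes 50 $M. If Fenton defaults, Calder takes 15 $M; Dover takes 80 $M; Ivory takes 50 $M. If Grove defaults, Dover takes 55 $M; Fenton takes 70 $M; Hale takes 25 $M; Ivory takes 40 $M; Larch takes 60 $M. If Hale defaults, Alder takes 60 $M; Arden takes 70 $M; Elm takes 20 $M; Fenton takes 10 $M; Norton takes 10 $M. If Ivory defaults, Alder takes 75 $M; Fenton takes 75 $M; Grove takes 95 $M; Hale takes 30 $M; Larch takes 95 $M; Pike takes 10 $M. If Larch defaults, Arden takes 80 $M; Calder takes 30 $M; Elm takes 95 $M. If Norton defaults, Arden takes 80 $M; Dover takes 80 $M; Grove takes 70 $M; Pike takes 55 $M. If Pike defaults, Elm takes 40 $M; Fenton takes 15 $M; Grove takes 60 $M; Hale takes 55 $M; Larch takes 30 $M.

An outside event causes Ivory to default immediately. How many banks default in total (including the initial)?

11

Round 1 — Ivory defaults (initial).
  Alder: +75 → 75 < 100
  Fenton: +75 → 75 < 110
  Grove: +95 → 95 ≥ 60
  Hale: +30 → 30 ≥ 30
  Larch: +95 → 95 ≥ 40
  Pike: +10 → 10 < 100
Round 2 — Grove, Hale, Larch default.
  Alder: +60 → 135 ≥ 100
  Arden: +70+80 → 150 ≥ 110
  Calder: +30 → 30 < 110
  Dover: +55 → 55 < 110
  Elm: +20+95 → 115 ≥ 100
  Fenton: +70+10 → 155 ≥ 110
  Norton: +10 → 10 < 70
Round 3 — Alder, Arden, Elm, Fenton default.
  Calder: +15 → 45 < 110
  Dover: +65+80 → 200 ≥ 110
  Norton: +85 → 95 ≥ 70
  Pike: +20 → 30 < 100
Round 4 — Dover, Norton default.
  Calder: +55 → 100 < 110
  Pike: +70+55 → 155 ≥ 100
Round 5 — Pike defaults.
No further defaults.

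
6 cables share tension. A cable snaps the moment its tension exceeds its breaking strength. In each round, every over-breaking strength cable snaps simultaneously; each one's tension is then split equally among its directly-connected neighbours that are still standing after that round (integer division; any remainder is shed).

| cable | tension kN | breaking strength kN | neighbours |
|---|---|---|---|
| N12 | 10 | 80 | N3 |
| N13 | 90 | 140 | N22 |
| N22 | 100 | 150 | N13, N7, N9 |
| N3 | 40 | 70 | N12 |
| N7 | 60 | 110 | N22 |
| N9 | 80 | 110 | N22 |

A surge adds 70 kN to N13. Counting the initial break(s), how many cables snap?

4

Round 1 — N13 at 160 > 140. N13 snaps.
  N13 sheds 160 kN to N22: 160 each.
    N22: 100+160 = 260 > 150
Round 2 — N22 snaps.
  N22 sheds 260 kN to N7, N9: 130 each.
    N7: 60+130 = 190 > 110
    N9: 80+130 = 210 > 110
Round 3 — N7, N9 snap.
  N7 sheds 190 kN: no online neighbours, lost.
  N9 sheds 210 kN: no online neighbours, lost.
No further breaks.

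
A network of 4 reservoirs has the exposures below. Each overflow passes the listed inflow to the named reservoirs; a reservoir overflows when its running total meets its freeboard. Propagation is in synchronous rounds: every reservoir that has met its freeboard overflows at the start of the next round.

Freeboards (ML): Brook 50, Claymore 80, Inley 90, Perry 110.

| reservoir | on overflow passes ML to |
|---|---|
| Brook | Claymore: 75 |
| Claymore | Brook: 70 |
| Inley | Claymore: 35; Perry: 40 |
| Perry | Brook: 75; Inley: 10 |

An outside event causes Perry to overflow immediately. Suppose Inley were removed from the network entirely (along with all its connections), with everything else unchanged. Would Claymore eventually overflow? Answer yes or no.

With Inley removed:
Round 1 — Perry overflows (initial).
  Brook: +75 → 75 ≥ 50
Round 2 — Brook overflows.
  Claymore: +75 → 75 < 80
No further overflows.

no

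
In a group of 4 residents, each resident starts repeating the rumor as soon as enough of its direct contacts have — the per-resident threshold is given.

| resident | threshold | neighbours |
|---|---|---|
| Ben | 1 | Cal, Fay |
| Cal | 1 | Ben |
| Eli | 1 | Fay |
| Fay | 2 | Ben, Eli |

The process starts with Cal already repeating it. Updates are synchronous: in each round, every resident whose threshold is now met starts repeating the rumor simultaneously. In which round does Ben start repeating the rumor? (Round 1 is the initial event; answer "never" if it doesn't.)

Round 1 — Cal starts repeating the rumor (initial).
Round 2 — checking thresholds:
  Ben: 1 of 2 neighbours ≥ 1, starts repeating the rumor.
Round 3 — no new spreads; cascade stops.

2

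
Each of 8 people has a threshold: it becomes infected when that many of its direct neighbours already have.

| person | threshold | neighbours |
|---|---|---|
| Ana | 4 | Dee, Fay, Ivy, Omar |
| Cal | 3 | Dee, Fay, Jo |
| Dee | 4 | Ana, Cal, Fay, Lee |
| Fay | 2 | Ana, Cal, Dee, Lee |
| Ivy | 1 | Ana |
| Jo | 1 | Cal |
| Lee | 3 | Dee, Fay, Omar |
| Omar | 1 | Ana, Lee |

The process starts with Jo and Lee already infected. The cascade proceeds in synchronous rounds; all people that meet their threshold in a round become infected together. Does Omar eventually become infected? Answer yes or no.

yes

Round 1 — Jo, Lee become infected (initial).
Round 2 — checking thresholds:
  Cal: 1 of 3 neighbours < 3, holds.
  Dee: 1 of 4 neighbours < 4, holds.
  Fay: 1 of 4 neighbours < 2, holds.
  Omar: 1 of 2 neighbours ≥ 1, becomes infected.
Round 3 — no new infections; cascade stops.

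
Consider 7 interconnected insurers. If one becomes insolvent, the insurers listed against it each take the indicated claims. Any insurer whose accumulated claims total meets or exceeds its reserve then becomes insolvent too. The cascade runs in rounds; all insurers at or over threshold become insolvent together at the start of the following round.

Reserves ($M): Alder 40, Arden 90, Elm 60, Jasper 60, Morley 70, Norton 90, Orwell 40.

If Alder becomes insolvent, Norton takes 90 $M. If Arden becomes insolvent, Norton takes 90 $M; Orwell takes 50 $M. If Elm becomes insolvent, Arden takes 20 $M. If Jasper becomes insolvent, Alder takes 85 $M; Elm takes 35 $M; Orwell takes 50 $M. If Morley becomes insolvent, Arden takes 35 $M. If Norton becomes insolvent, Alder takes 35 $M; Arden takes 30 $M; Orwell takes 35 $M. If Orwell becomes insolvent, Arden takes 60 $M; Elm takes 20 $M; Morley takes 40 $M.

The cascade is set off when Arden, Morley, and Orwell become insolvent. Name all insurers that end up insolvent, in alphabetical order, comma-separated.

Round 1 — Arden, Morley, Orwell become insolvent (initial).
  Elm: +20 → 20 < 60
  Norton: +90 → 90 ≥ 90
Round 2 — Norton becomes insolvent.
  Alder: +35 → 35 < 40
No further insolvencies.

Arden, Morley, Norton, Orwell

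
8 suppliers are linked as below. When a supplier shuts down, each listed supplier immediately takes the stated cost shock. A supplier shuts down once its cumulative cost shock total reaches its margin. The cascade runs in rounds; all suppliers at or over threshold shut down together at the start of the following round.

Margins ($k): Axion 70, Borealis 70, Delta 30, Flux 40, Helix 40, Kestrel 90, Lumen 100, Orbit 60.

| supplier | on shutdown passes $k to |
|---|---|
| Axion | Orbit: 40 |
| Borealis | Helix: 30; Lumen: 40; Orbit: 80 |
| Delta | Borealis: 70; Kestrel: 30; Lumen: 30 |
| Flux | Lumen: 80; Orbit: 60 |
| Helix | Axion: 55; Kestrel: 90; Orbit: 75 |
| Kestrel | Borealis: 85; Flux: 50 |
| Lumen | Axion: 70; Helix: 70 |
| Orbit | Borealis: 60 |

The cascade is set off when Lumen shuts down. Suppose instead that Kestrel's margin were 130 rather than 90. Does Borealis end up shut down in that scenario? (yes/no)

With Kestrel's margin at 130:
Round 1 — Lumen shuts down (initial).
  Axion: +70 → 70 ≥ 70
  Helix: +70 → 70 ≥ 40
Round 2 — Axion, Helix shut down.
  Kestrel: +90 → 90 < 130
  Orbit: +40+75 → 115 ≥ 60
Round 3 — Orbit shuts down.
  Borealis: +60 → 60 < 70
No further shutdowns.

no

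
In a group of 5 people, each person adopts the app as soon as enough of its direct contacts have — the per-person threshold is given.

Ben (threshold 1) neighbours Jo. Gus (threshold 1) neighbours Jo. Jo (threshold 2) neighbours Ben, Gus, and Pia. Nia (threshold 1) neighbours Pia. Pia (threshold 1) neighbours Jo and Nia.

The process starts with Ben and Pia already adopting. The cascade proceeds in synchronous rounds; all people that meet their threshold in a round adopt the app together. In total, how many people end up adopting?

5

Round 1 — Ben, Pia adopt the app (initial).
Round 2 — checking thresholds:
  Jo: 2 of 3 neighbours ≥ 2, adopts the app.
  Nia: 1 of 1 neighbours ≥ 1, adopts the app.
Round 3 — checking thresholds:
  Gus: 1 of 1 neighbours ≥ 1, adopts the app.
Round 4 — no new adoptions; cascade stops.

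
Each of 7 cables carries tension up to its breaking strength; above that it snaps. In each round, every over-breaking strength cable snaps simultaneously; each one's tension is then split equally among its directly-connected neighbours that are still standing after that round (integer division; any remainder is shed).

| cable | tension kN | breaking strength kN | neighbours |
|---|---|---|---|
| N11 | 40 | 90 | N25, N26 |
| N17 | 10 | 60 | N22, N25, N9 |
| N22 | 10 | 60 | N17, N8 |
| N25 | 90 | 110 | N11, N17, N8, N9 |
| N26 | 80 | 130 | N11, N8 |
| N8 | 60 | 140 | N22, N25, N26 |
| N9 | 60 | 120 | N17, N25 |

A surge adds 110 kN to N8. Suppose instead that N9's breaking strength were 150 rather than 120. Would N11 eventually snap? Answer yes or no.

With N9's breaking strength at 150:
Round 1 — N8 at 170 > 140. N8 snaps.
  N8 sheds 170 kN to N22, N25, N26: 56 each (2 lost).
    N22: 10+56 = 66 > 60
    N25: 90+56 = 146 > 110
    N26: 80+56 = 136 > 130
Round 2 — N22, N25, N26 snap.
  N22 sheds 66 kN to N17: 66 each.
    N17: 10+66 = 76 > 60
  N25 sheds 146 kN to N11, N17, N9: 48 each (2 lost).
    N11: 40+48 = 88 ≤ 90
    N17: 76+48 = 124 > 60
    N9: 60+48 = 108 ≤ 150
  N26 sheds 136 kN to N11: 136 each.
    N11: 88+136 = 224 > 90
Round 3 — N11, N17 snap.
  N11 sheds 224 kN: no online neighbours, lost.
  N17 sheds 124 kN to N9: 124 each.
    N9: 108+124 = 232 > 150
Round 4 — N9 snaps.
  N9 sheds 232 kN: no online neighbours, lost.
No further breaks.

yes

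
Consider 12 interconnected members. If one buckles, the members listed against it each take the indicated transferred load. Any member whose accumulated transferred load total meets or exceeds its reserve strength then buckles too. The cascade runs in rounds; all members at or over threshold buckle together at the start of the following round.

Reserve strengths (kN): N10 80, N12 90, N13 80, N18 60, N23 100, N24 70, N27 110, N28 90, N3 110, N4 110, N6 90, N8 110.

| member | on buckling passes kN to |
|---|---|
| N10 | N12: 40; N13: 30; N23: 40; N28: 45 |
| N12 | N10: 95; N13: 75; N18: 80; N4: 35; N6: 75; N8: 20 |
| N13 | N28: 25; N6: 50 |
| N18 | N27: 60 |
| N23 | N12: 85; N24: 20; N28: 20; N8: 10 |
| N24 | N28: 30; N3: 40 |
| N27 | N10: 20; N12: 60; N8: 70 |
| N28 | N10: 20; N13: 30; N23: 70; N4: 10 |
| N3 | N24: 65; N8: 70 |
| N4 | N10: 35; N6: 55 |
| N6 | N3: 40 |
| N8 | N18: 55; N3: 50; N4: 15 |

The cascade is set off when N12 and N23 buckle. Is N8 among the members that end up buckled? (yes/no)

no

Round 1 — N12, N23 buckle (initial).
  N10: +95 → 95 ≥ 80
  N13: +75 → 75 < 80
  N18: +80 → 80 ≥ 60
  N24: +20 → 20 < 70
  N28: +20 → 20 < 90
  N4: +35 → 35 < 110
  N6: +75 → 75 < 90
  N8: +20+10 → 30 < 110
Round 2 — N10, N18 buckle.
  N13: +30 → 105 ≥ 80
  N27: +60 → 60 < 110
  N28: +45 → 65 < 90
Round 3 — N13 buckles.
  N28: +25 → 90 ≥ 90
  N6: +50 → 125 ≥ 90
Round 4 — N28, N6 buckle.
  N3: +40 → 40 < 110
  N4: +10 → 45 < 110
No further bucklings.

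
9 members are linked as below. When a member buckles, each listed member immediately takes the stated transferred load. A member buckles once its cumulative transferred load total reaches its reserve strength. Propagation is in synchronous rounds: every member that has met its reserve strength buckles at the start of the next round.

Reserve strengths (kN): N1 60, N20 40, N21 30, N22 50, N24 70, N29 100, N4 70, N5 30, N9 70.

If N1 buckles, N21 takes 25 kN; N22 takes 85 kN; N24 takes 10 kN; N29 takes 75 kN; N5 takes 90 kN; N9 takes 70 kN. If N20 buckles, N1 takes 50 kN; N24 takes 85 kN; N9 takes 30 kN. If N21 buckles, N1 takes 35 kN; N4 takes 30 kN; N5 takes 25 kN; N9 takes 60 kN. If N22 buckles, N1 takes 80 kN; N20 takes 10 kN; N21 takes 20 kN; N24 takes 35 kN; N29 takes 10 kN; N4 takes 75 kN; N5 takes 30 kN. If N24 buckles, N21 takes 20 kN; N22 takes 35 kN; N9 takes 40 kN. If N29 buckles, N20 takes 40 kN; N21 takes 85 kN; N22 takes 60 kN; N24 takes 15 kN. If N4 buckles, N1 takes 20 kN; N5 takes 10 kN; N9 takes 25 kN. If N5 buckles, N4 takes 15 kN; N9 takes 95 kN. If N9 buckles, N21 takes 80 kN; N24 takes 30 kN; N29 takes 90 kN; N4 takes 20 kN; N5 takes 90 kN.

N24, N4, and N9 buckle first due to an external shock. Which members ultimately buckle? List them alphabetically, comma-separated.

Round 1 — N24, N4, N9 buckle (initial).
  N1: +20 → 20 < 60
  N21: +20+80 → 100 ≥ 30
  N22: +35 → 35 < 50
  N29: +90 → 90 < 100
  N5: +10+90 → 100 ≥ 30
Round 2 — N21, N5 buckle.
  N1: +35 → 55 < 60
No further bucklings.

N21, N24, N4, N5, N9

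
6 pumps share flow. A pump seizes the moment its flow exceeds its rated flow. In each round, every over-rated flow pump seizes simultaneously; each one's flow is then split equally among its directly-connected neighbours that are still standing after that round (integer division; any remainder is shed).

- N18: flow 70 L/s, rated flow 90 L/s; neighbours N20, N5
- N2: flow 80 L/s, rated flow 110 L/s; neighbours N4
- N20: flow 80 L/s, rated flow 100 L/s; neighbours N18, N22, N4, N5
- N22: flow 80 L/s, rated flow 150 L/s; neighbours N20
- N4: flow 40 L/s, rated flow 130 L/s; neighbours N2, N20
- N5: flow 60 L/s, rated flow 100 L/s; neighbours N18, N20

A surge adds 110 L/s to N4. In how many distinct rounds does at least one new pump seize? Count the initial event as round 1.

Round 1 — N4 at 150 > 130. N4 seizes.
  N4 sheds 150 L/s to N2, N20: 75 each.
    N2: 80+75 = 155 > 110
    N20: 80+75 = 155 > 100
Round 2 — N2, N20 seize.
  N2 sheds 155 L/s: no online neighbours, lost.
  N20 sheds 155 L/s to N18, N22, N5: 51 each (2 lost).
    N18: 70+51 = 121 > 90
    N22: 80+51 = 131 ≤ 150
    N5: 60+51 = 111 > 100
Round 3 — N18, N5 seize.
  N18 sheds 121 L/s: no online neighbours, lost.
  N5 sheds 111 L/s: no online neighbours, lost.
No further seizures.

3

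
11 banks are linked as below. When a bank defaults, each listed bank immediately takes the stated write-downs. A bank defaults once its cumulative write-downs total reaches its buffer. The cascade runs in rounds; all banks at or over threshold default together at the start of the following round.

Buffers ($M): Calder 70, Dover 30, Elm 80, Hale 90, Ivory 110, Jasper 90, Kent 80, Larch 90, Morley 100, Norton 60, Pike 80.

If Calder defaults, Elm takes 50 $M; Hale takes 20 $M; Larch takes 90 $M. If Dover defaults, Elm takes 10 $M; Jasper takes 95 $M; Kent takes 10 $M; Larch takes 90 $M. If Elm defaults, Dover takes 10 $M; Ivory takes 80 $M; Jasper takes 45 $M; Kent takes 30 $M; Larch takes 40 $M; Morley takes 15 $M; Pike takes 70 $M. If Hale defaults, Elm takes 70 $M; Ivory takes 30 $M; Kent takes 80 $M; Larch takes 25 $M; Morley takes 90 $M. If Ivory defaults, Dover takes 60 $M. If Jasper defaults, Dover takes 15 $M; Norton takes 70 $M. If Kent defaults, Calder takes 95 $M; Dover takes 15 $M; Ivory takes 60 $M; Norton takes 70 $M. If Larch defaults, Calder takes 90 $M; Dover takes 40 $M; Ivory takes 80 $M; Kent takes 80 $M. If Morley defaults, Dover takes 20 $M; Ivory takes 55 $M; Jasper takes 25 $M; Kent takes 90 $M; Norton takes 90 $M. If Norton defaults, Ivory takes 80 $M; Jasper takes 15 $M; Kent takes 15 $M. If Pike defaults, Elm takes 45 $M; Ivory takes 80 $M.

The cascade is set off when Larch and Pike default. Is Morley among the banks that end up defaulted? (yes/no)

Round 1 — Larch, Pike default (initial).
  Calder: +90 → 90 ≥ 70
  Dover: +40 → 40 ≥ 30
  Elm: +45 → 45 < 80
  Ivory: +80+80 → 160 ≥ 110
  Kent: +80 → 80 ≥ 80
Round 2 — Calder, Dover, Ivory, Kent default.
  Elm: +50+10 → 105 ≥ 80
  Hale: +20 → 20 < 90
  Jasper: +95 → 95 ≥ 90
  Norton: +70 → 70 ≥ 60
Round 3 — Elm, Jasper, Norton default.
  Morley: +15 → 15 < 100
No further defaults.

no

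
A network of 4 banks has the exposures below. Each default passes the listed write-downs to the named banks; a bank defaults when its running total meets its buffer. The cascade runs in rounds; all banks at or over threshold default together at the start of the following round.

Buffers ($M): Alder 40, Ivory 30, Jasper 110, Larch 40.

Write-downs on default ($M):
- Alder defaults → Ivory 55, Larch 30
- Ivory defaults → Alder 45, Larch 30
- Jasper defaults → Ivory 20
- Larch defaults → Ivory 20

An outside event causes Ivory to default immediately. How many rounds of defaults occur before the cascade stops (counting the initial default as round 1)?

Round 1 — Ivory defaults (initial).
  Alder: +45 → 45 ≥ 40
  Larch: +30 → 30 < 40
Round 2 — Alder defaults.
  Larch: +30 → 60 ≥ 40
Round 3 — Larch defaults.
No further defaults.

3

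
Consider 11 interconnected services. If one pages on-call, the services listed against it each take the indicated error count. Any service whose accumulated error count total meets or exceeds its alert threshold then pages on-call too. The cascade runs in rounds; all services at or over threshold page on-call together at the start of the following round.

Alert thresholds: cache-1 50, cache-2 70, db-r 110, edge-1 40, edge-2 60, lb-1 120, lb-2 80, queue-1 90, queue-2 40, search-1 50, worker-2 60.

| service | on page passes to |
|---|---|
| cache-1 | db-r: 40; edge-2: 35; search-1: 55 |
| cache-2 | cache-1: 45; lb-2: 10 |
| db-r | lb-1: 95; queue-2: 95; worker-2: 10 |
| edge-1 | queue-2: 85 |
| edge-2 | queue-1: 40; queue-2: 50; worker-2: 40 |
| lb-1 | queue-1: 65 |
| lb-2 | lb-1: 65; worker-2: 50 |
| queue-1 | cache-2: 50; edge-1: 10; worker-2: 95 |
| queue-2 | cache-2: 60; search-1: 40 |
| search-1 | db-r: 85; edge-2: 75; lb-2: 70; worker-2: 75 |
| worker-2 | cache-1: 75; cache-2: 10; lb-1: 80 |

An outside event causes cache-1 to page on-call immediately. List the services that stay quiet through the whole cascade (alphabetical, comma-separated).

Round 1 — cache-1 pages on-call (initial).
  db-r: +40 → 40 < 110
  edge-2: +35 → 35 < 60
  search-1: +55 → 55 ≥ 50
Round 2 — search-1 pages on-call.
  db-r: +85 → 125 ≥ 110
  edge-2: +75 → 110 ≥ 60
  lb-2: +70 → 70 < 80
  worker-2: +75 → 75 ≥ 60
Round 3 — db-r, edge-2, worker-2 page on-call.
  cache-2: +10 → 10 < 70
  lb-1: +95+80 → 175 ≥ 120
  queue-1: +40 → 40 < 90
  queue-2: +95+50 → 145 ≥ 40
Round 4 — lb-1, queue-2 page on-call.
  cache-2: +60 → 70 ≥ 70
  queue-1: +65 → 105 ≥ 90
Round 5 — cache-2, queue-1 page on-call.
  edge-1: +10 → 10 < 40
  lb-2: +10 → 80 ≥ 80
Round 6 — lb-2 pages on-call.
No further pages.

edge-1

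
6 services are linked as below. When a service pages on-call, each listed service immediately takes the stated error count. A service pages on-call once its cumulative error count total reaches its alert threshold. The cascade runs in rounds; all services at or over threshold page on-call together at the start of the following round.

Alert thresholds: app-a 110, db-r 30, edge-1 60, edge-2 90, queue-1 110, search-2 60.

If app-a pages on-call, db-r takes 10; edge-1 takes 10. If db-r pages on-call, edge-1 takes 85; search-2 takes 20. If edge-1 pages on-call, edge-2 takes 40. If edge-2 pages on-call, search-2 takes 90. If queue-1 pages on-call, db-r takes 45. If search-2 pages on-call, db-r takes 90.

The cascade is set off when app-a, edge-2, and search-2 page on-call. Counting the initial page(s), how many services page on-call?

5

Round 1 — app-a, edge-2, search-2 page on-call (initial).
  db-r: +10+90 → 100 ≥ 30
  edge-1: +10 → 10 < 60
Round 2 — db-r pages on-call.
  edge-1: +85 → 95 ≥ 60
Round 3 — edge-1 pages on-call.
No further pages.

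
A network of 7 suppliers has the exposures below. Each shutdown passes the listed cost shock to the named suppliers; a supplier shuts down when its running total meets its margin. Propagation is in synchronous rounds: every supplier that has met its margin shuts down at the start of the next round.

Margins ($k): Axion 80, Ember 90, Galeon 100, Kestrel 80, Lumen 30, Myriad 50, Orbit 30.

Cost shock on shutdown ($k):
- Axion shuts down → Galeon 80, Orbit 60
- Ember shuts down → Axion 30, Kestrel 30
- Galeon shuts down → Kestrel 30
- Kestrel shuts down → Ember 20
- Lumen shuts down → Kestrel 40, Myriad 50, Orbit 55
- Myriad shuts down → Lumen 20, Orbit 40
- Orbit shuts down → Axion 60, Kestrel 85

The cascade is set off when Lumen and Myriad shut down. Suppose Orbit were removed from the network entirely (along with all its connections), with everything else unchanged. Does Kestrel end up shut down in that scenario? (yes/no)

no

With Orbit removed:
Round 1 — Lumen, Myriad shut down (initial).
  Kestrel: +40 → 40 < 80
No further shutdowns.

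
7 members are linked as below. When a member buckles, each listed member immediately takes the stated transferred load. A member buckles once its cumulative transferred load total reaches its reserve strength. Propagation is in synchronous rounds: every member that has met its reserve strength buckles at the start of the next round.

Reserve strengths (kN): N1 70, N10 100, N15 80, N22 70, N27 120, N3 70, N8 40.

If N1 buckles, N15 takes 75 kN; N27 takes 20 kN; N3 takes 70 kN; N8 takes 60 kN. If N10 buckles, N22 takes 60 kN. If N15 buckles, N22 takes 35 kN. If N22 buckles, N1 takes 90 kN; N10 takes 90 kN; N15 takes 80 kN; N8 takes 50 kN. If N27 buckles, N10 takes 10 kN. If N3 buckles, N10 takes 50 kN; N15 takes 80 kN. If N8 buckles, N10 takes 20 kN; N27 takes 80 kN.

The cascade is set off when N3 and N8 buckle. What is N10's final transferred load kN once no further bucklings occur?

Round 1 — N3, N8 buckle (initial).
  N10: +50+20 → 70 < 100
  N15: +80 → 80 ≥ 80
  N27: +80 → 80 < 120
Round 2 — N15 buckles.
  N22: +35 → 35 < 70
No further bucklings.

70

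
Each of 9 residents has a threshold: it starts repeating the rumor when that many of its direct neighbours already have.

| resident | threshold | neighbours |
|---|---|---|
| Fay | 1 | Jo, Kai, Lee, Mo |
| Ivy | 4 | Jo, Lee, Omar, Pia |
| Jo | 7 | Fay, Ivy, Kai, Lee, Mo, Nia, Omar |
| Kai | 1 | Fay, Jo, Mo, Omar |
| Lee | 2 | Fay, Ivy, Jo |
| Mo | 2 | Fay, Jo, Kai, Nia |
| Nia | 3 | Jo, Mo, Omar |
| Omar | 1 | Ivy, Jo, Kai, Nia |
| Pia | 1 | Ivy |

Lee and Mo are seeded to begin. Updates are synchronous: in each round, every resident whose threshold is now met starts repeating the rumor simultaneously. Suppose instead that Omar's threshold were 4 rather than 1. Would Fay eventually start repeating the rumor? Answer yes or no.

yes

With Omar's threshold at 4:
Round 1 — Lee, Mo start repeating the rumor (initial).
Round 2 — checking thresholds:
  Fay: 2 of 4 neighbours ≥ 1, starts repeating the rumor.
  Ivy: 1 of 4 neighbours < 4, not yet.
  Jo: 2 of 7 neighbours < 7, not yet.
  Kai: 1 of 4 neighbours ≥ 1, starts repeating the rumor.
  Nia: 1 of 3 neighbours < 3, not yet.
Round 3 — no new spreads; cascade stops.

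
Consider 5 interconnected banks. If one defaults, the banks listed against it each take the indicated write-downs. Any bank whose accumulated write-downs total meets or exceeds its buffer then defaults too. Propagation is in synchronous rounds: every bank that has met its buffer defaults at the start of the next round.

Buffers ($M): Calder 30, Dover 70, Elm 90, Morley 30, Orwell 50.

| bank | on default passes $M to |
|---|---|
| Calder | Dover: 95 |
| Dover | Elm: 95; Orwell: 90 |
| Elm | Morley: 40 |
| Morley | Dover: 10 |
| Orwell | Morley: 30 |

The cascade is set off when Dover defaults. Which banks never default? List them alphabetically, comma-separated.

Round 1 — Dover defaults (initial).
  Elm: +95 → 95 ≥ 90
  Orwell: +90 → 90 ≥ 50
Round 2 — Elm, Orwell default.
  Morley: +40+30 → 70 ≥ 30
Round 3 — Morley defaults.
No further defaults.

Calder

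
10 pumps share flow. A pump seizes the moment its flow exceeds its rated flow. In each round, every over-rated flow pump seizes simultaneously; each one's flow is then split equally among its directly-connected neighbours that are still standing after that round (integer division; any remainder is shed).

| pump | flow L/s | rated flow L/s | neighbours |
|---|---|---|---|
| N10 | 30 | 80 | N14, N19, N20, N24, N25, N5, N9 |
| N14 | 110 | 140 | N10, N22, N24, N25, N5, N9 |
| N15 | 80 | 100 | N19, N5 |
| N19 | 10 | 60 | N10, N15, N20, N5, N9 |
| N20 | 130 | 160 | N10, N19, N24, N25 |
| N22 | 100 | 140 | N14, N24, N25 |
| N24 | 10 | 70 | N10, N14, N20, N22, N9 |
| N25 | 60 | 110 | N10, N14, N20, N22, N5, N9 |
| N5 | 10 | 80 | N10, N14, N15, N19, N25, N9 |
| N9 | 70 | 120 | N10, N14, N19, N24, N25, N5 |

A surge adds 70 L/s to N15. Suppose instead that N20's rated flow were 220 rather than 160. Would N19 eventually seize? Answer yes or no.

With N20's rated flow at 220:
Round 1 — N15 at 150 > 100. N15 seizes.
  N15 sheds 150 L/s to N19, N5: 75 each.
    N19: 10+75 = 85 > 60
    N5: 10+75 = 85 > 80
Round 2 — N19, N5 seize.
  N19 sheds 85 L/s to N10, N20, N9: 28 each (1 lost).
    N10: 30+28 = 58 ≤ 80
    N20: 130+28 = 158 ≤ 220
    N9: 70+28 = 98 ≤ 120
  N5 sheds 85 L/s to N10, N14, N25, N9: 21 each (1 lost).
    N10: 58+21 = 79 ≤ 80
    N14: 110+21 = 131 ≤ 140
    N25: 60+21 = 81 ≤ 110
    N9: 98+21 = 119 ≤ 120
No further seizures.

yes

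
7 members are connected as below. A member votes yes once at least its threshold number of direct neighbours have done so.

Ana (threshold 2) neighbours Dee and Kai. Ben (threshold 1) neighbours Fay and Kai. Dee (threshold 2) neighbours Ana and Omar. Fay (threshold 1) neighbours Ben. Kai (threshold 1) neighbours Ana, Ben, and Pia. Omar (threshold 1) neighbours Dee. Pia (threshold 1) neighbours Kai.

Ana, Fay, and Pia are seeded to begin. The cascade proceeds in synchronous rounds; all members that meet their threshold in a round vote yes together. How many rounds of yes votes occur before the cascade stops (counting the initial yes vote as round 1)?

Round 1 — Ana, Fay, Pia vote yes (initial).
Round 2 — checking thresholds:
  Ben: 1 of 2 neighbours ≥ 1, votes yes.
  Dee: 1 of 2 neighbours < 2, holds.
  Kai: 2 of 3 neighbours ≥ 1, votes yes.
Round 3 — no new yes votes; cascade stops.

2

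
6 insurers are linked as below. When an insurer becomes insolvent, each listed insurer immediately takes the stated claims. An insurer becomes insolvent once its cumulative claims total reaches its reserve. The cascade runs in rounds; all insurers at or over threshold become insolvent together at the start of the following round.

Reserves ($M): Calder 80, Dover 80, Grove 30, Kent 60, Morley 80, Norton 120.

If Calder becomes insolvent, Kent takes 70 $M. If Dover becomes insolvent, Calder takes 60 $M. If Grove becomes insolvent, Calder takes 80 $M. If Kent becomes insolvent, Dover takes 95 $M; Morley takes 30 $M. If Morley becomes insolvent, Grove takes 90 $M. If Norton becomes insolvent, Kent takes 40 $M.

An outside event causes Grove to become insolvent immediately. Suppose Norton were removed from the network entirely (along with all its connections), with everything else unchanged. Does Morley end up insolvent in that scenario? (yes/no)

With Norton removed:
Round 1 — Grove becomes insolvent (initial).
  Calder: +80 → 80 ≥ 80
Round 2 — Calder becomes insolvent.
  Kent: +70 → 70 ≥ 60
Round 3 — Kent becomes insolvent.
  Dover: +95 → 95 ≥ 80
  Morley: +30 → 30 < 80
Round 4 — Dover becomes insolvent.
No further insolvencies.

no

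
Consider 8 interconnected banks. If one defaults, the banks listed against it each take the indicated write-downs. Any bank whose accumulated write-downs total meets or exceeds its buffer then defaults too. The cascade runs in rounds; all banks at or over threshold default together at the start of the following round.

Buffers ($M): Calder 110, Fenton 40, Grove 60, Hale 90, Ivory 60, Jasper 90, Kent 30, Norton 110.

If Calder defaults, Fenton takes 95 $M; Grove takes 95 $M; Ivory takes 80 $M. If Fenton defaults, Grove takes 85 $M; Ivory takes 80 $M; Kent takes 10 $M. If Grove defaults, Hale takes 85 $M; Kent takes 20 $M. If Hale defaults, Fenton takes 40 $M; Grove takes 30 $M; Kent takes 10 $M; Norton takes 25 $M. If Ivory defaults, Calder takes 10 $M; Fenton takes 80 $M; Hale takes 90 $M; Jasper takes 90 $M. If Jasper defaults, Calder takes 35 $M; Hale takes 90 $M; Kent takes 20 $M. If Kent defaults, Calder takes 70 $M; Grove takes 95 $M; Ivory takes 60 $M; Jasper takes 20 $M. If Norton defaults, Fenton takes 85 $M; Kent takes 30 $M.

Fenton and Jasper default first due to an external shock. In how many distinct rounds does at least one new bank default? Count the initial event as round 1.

3

Round 1 — Fenton, Jasper default (initial).
  Calder: +35 → 35 < 110
  Grove: +85 → 85 ≥ 60
  Hale: +90 → 90 ≥ 90
  Ivory: +80 → 80 ≥ 60
  Kent: +10+20 → 30 ≥ 30
Round 2 — Grove, Hale, Ivory, Kent default.
  Calder: +10+70 → 115 ≥ 110
  Norton: +25 → 25 < 110
Round 3 — Calder defaults.
No further defaults.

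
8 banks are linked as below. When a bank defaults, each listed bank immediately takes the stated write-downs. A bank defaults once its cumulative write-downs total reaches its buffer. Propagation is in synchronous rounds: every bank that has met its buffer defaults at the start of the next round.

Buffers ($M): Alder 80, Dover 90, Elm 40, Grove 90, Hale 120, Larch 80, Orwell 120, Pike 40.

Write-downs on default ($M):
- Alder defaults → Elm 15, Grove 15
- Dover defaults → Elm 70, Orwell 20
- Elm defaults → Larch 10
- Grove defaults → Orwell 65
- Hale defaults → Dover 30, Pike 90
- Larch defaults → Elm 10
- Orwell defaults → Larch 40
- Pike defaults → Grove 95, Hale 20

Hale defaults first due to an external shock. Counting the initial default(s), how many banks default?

Round 1 — Hale defaults (initial).
  Dover: +30 → 30 < 90
  Pike: +90 → 90 ≥ 40
Round 2 — Pike defaults.
  Grove: +95 → 95 ≥ 90
Round 3 — Grove defaults.
  Orwell: +65 → 65 < 120
No further defaults.

3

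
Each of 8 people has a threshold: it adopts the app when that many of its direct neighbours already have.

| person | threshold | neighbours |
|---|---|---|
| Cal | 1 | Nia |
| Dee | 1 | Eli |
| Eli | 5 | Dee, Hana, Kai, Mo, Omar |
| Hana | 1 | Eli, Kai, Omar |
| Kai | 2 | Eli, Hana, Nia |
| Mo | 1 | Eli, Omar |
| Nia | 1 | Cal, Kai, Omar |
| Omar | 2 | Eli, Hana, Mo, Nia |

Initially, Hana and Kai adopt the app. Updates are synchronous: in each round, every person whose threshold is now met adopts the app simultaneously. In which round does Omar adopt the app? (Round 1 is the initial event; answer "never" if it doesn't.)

Round 1 — Hana, Kai adopt the app (initial).
Round 2 — checking thresholds:
  Eli: 2 of 5 neighbours < 5, not yet.
  Nia: 1 of 3 neighbours ≥ 1, adopts the app.
  Omar: 1 of 4 neighbours < 2, not yet.
Round 3 — checking thresholds:
  Cal: 1 of 1 neighbours ≥ 1, adopts the app.
  Eli: 2 of 5 neighbours < 5, not yet.
  Omar: 2 of 4 neighbours ≥ 2, adopts the app.
Round 4 — checking thresholds:
  Eli: 3 of 5 neighbours < 5, not yet.
  Mo: 1 of 2 neighbours ≥ 1, adopts the app.
Round 5 — no new adoptions; cascade stops.

3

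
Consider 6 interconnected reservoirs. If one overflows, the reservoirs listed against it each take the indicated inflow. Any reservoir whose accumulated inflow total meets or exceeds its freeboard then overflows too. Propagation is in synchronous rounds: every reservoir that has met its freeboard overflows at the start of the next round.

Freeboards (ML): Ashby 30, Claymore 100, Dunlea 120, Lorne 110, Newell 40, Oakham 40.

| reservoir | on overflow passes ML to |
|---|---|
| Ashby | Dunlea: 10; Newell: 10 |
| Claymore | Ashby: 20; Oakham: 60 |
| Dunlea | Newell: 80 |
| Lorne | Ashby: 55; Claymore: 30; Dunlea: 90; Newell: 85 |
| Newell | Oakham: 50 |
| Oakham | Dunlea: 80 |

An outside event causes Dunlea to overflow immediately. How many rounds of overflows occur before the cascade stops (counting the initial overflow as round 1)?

3

Round 1 — Dunlea overflows (initial).
  Newell: +80 → 80 ≥ 40
Round 2 — Newell overflows.
  Oakham: +50 → 50 ≥ 40
Round 3 — Oakham overflows.
No further overflows.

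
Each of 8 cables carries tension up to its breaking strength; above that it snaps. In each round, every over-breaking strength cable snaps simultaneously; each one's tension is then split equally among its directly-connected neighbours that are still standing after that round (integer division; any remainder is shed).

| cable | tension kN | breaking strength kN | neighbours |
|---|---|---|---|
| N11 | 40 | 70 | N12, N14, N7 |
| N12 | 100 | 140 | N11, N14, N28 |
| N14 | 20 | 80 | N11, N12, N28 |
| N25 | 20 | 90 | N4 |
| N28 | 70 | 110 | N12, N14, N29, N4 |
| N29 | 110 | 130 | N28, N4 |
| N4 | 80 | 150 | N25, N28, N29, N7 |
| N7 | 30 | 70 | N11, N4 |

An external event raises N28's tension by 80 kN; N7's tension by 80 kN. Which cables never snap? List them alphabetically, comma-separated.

Round 1 — N28 at 150 > 110; N7 at 110 > 70. N28, N7 snap.
  N28 sheds 150 kN to N12, N14, N29, N4: 37 each (2 lost).
    N12: 100+37 = 137 ≤ 140
    N14: 20+37 = 57 ≤ 80
    N29: 110+37 = 147 > 130
    N4: 80+37 = 117 ≤ 150
  N7 sheds 110 kN to N11, N4: 55 each.
    N11: 40+55 = 95 > 70
    N4: 117+55 = 172 > 150
Round 2 — N11, N29, N4 snap.
  N11 sheds 95 kN to N12, N14: 47 each (1 lost).
    N12: 137+47 = 184 > 140
    N14: 57+47 = 104 > 80
  N29 sheds 147 kN: no online neighbours, lost.
  N4 sheds 172 kN to N25: 172 each.
    N25: 20+172 = 192 > 90
Round 3 — N12, N14, N25 snap.
  N12 sheds 184 kN: no online neighbours, lost.
  N14 sheds 104 kN: no online neighbours, lost.
  N25 sheds 192 kN: no online neighbours, lost.
No further breaks.

none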